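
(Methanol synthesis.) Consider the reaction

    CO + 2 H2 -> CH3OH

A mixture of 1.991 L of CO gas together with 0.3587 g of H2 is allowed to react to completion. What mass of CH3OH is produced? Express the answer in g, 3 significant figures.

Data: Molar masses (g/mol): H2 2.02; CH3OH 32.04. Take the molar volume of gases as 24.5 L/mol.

n(CO) = 1.991 / 24.5 = 0.08127 mol
n(H2) = 0.3587 / 2.02 = 0.1776 mol
n/ν → CO: 0.08127, H2: 0.08880; CO is limiting.
n(CH3OH) = (1/1) × 0.08127 = 0.08127 mol
mass = 0.08127 × 32.04 = 2.604 g

2.60 g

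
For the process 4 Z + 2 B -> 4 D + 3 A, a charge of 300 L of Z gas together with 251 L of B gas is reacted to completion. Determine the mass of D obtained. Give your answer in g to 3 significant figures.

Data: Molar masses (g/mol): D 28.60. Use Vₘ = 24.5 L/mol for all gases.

n(Z) = 300.0 / 24.5 = 12.24 mol
n(B) = 251.0 / 24.5 = 10.24 mol
n/ν → Z: 3.060, B: 5.120; Z is limiting.
n(D) = (4/4) × 12.24 = 12.24 mol
mass = 12.24 × 28.60 = 350.1 g

350 g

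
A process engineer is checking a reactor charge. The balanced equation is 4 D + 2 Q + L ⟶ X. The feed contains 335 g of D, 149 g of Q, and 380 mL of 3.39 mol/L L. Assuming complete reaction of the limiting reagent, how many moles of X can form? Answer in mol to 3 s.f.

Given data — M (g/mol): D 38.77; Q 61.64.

1.21 mol

n(D) = 335.0 / 38.77 = 8.641 mol
n(Q) = 149.0 / 61.64 = 2.417 mol
n(L) = 3.39 × 380.0/1000 = 1.288 mol
n/ν → D: 2.160, Q: 1.209, L: 1.288; Q is limiting.
n(X) = (1/2) × 2.417 = 1.209 mol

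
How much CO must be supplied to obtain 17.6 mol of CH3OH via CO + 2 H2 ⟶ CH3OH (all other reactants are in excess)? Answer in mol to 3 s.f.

n(CH3OH) = 17.60 mol
n(CO) = (1/1) × 17.60 = 17.60 mol

17.6 mol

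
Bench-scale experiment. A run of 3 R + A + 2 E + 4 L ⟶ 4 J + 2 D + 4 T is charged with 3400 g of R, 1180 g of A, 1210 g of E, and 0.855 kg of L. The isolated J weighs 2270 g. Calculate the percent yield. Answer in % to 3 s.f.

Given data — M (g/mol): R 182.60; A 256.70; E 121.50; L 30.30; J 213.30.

n(R) = 3400 / 182.60 = 18.62 mol
n(A) = 1180 / 256.70 = 4.597 mol
n(E) = 1210 / 121.50 = 9.959 mol
n(L) = 0.8550×1000 / 30.30 = 28.22 mol
n/ν → R: 6.207, A: 4.597, E: 4.980, L: 7.055; A is limiting.
theoretical n(J) = (4/1) × 4.597 = 18.39 mol → 3923 g
% yield = 2270 / 3923 × 100 = 57.86 %

57.9 %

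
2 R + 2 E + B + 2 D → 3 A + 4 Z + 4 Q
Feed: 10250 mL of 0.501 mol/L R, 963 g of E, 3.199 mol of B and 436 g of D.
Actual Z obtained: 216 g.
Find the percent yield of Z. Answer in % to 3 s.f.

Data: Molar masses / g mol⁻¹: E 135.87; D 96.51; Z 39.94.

59.9 %

n(R) = 0.501 × 10250/1000 = 5.135 mol
n(E) = 963.0 / 135.87 = 7.088 mol
n(B) = 3.199 mol
n(D) = 436.0 / 96.51 = 4.518 mol
n/ν → R: 2.568, E: 3.544, B: 3.199, D: 2.259; D is limiting.
theoretical n(Z) = (4/2) × 4.518 = 9.036 mol → 360.9 g
% yield = 216 / 360.9 × 100 = 59.85 %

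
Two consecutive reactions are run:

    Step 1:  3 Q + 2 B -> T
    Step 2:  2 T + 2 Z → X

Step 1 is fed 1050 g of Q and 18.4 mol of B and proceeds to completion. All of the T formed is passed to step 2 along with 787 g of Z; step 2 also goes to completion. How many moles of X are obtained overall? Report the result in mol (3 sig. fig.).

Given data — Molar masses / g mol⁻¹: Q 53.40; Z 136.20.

2.89 mol

Step 1:
n(Q) = 1050 / 53.40 = 19.66 mol
n(B) = 18.40 mol
n/ν for Q = 19.66/3 = 6.553
n/ν for B = 18.40/2 = 9.200
Smallest n/ν is Q → limiting reagent.
n(T) produced = (1/3) × 19.66 = 6.553 mol
Step 2:
n(T) available = 6.553 mol
n(Z) = 787.0 / 136.20 = 5.778 mol
n/ν for T = 6.553/2 = 3.277
n/ν for Z = 5.778/2 = 2.889
Smallest n/ν is Z → limiting reagent.
n(X) = (1/2) × 5.778 = 2.889 mol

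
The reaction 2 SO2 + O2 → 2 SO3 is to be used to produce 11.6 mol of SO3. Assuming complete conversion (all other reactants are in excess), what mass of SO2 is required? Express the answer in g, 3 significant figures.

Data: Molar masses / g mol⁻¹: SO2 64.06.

n(SO3) = 11.60 mol
n(SO2) = (2/2) × 11.60 = 11.60 mol
mass = 11.60 × 64.06 = 743.1 g

743 g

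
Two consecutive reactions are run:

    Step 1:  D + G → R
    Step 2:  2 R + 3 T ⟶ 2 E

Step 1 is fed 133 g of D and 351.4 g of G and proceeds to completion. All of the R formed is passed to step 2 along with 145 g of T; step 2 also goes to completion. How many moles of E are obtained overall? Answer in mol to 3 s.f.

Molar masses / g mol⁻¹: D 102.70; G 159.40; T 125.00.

Step 1:
n(D) = 133.0 / 102.70 = 1.295 mol
n(G) = 351.4 / 159.40 = 2.205 mol
n/ν for D = 1.295/1 = 1.295
n/ν for G = 2.205/1 = 2.205
Smallest n/ν is D → limiting reagent.
n(R) produced = (1/1) × 1.295 = 1.295 mol
Step 2:
n(R) available = 1.295 mol
n(T) = 145.0 / 125.00 = 1.160 mol
n/ν for R = 1.295/2 = 0.6475
n/ν for T = 1.160/3 = 0.3867
Smallest n/ν is T → limiting reagent.
n(E) = (2/3) × 1.160 = 0.7733 mol

0.773 mol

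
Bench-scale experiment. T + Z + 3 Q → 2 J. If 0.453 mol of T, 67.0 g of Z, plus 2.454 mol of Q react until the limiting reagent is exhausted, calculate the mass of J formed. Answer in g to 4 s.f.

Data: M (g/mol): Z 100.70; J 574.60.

n(T) = 0.4530 mol
n(Z) = 67.00 / 100.70 = 0.6653 mol
n(Q) = 2.454 mol
n/ν for T = 0.4530/1 = 0.4530
n/ν for Z = 0.6653/1 = 0.6653
n/ν for Q = 2.454/3 = 0.8180
Smallest n/ν is T → limiting reagent.
n(J) = (2/1) × 0.4530 = 0.9060 mol
mass = 0.9060 × 574.60 = 520.6 g

520.6 g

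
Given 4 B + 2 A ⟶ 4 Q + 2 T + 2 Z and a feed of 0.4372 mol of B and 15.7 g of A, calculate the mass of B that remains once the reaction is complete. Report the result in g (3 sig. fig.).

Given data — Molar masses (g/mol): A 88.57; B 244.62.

n(B) = 0.4372 mol
n(A) = 15.70 / 88.57 = 0.1773 mol
n/ν → B: 0.1093, A: 0.08865; A is limiting.
B consumed = (4/2) × 0.1773 = 0.3546 mol
B remaining = 0.4372 − 0.3546 = 0.08260 mol
mass = 0.08260 × 244.62 = 20.21 g

20.2 g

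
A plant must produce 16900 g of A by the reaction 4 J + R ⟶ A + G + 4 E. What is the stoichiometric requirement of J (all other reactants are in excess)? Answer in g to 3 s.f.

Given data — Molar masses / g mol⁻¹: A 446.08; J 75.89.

n(A) = 16900 / 446.08 = 37.89 mol
n(J) = (4/1) × 37.89 = 151.6 mol
mass = 151.6 × 75.89 = 11500 g

11500 g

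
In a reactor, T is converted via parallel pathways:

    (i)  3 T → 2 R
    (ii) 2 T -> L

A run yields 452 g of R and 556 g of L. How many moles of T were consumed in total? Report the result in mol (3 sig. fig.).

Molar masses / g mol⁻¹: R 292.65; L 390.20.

5.17 mol

n(R) = 452 / 292.65 = 1.545 mol
n(L) = 556 / 390.20 = 1.425 mol
n(T) via (i) = (3/2)×1.545 = 2.318 mol
n(T) via (ii) = (2/1)×1.425 = 2.850 mol
total n(T) = 2.318 + 2.850 = 5.168 mol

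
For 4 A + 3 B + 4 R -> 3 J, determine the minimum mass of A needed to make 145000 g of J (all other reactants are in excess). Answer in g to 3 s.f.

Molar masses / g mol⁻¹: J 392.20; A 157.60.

77700 g

n(J) = 145000 / 392.20 = 369.7 mol
n(A) = (4/3) × 369.7 = 492.9 mol
mass = 492.9 × 157.60 = 77680 g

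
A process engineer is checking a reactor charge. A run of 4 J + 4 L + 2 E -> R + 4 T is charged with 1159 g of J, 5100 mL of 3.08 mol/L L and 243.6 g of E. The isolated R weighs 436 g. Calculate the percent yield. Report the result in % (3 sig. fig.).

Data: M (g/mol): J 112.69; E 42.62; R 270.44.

n(J) = 1159 / 112.69 = 10.28 mol
n(L) = 3.08 × 5100/1000 = 15.71 mol
n(E) = 243.6 / 42.62 = 5.716 mol
n/ν for J = 10.28/4 = 2.570
n/ν for L = 15.71/4 = 3.928
n/ν for E = 5.716/2 = 2.858
Smallest n/ν is J → limiting reagent.
theoretical n(R) = (1/4) × 10.28 = 2.570 mol → 695.0 g
% yield = 436 / 695.0 × 100 = 62.73 %

62.7 %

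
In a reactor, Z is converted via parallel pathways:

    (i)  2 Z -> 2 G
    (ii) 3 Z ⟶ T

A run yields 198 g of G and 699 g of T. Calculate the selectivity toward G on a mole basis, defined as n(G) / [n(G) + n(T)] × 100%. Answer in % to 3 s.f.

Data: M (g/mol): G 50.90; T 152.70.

n(G) = 198 / 50.90 = 3.890 mol
n(T) = 699 / 152.70 = 4.578 mol
selectivity = 3.890/(3.890+4.578) × 100 = 45.94 %

45.9 %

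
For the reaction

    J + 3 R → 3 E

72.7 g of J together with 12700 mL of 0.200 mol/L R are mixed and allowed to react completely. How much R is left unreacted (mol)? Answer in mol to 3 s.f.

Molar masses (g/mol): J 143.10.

n(J) = 72.70 / 143.10 = 0.5080 mol
n(R) = 0.200 × 12700/1000 = 2.540 mol
n/ν → J: 0.5080, R: 0.8467; J is limiting.
R consumed = (3/1) × 0.5080 = 1.524 mol
R remaining = 2.540 − 1.524 = 1.016 mol

1.02 mol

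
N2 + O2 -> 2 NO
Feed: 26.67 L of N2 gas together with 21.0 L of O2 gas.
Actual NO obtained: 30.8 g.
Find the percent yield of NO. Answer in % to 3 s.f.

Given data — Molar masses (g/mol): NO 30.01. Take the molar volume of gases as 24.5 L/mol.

59.9 %

n(N2) = 26.67 / 24.5 = 1.089 mol
n(O2) = 21.00 / 24.5 = 0.8571 mol
n/ν for N2 = 1.089/1 = 1.089
n/ν for O2 = 0.8571/1 = 0.8571
Smallest n/ν is O2 → limiting reagent.
theoretical n(NO) = (2/1) × 0.8571 = 1.714 mol → 51.44 g
% yield = 30.8 / 51.44 × 100 = 59.88 %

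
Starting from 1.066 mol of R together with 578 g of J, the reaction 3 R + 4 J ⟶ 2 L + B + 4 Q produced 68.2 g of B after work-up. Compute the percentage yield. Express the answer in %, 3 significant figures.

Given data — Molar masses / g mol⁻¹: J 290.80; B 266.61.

n(R) = 1.066 mol
n(J) = 578.0 / 290.80 = 1.988 mol
n/ν for R = 1.066/3 = 0.3553
n/ν for J = 1.988/4 = 0.4970
Smallest n/ν is R → limiting reagent.
theoretical n(B) = (1/3) × 1.066 = 0.3553 mol → 94.73 g
% yield = 68.2 / 94.73 × 100 = 71.99 %

72.0 %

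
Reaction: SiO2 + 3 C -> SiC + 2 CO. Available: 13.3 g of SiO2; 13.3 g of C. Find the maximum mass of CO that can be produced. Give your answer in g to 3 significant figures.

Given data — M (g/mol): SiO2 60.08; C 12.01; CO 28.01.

n(SiO2) = 13.30 / 60.08 = 0.2214 mol
n(C) = 13.30 / 12.01 = 1.107 mol
n/ν for SiO2 = 0.2214/1 = 0.2214
n/ν for C = 1.107/3 = 0.3690
Smallest n/ν is SiO2 → limiting reagent.
n(CO) = (2/1) × 0.2214 = 0.4428 mol
mass = 0.4428 × 28.01 = 12.40 g

12.4 g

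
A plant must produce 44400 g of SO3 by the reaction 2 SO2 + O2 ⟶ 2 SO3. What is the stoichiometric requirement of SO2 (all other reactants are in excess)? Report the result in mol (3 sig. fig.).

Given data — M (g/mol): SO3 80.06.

555 mol

n(SO3) = 44400 / 80.06 = 554.6 mol
n(SO2) = (2/2) × 554.6 = 554.6 mol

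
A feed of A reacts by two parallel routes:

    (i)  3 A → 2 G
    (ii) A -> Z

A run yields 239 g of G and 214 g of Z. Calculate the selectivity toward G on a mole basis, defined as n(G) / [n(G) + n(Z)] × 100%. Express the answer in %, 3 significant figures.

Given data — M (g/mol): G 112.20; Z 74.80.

n(G) = 239 / 112.20 = 2.130 mol
n(Z) = 214 / 74.80 = 2.861 mol
selectivity = 2.130/(2.130+2.861) × 100 = 42.68 %

42.7 %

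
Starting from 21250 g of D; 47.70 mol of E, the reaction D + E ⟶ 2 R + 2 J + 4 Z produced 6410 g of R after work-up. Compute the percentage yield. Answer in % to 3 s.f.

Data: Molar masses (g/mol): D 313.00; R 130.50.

n(D) = 21250 / 313.00 = 67.89 mol
n(E) = 47.70 mol
n/ν for D = 67.89/1 = 67.89
n/ν for E = 47.70/1 = 47.70
Smallest n/ν is E → limiting reagent.
theoretical n(R) = (2/1) × 47.70 = 95.40 mol → 12450 g
% yield = 6410 / 12450 × 100 = 51.49 %

51.5 %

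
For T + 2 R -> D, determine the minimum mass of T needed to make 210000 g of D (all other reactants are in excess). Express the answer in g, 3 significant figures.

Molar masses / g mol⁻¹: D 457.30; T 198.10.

91000 g

n(D) = 210000 / 457.30 = 459.2 mol
n(T) = (1/1) × 459.2 = 459.2 mol
mass = 459.2 × 198.10 = 90970 g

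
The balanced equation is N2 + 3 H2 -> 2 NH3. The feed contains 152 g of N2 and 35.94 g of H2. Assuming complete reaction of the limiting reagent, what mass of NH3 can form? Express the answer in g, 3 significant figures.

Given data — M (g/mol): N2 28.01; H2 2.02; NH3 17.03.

185 g

n(N2) = 152.0 / 28.01 = 5.427 mol
n(H2) = 35.94 / 2.02 = 17.79 mol
n/ν → N2: 5.427, H2: 5.930; N2 is limiting.
n(NH3) = (2/1) × 5.427 = 10.85 mol
mass = 10.85 × 17.03 = 184.8 g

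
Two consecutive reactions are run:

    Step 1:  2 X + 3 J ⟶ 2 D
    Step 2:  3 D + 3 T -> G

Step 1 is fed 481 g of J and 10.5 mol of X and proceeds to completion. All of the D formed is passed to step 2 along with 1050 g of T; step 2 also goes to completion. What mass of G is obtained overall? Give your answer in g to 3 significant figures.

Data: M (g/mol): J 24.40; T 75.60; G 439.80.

Step 1:
n(J) = 481.0 / 24.40 = 19.71 mol
n(X) = 10.50 mol
n/ν for J = 19.71/3 = 6.570
n/ν for X = 10.50/2 = 5.250
Smallest n/ν is X → limiting reagent.
n(D) produced = (2/2) × 10.50 = 10.50 mol
Step 2:
n(D) available = 10.50 mol
n(T) = 1050 / 75.60 = 13.89 mol
n/ν for D = 10.50/3 = 3.500
n/ν for T = 13.89/3 = 4.630
Smallest n/ν is D → limiting reagent.
n(G) = (1/3) × 10.50 = 3.500 mol
mass = 3.500 × 439.80 = 1539 g

1540 g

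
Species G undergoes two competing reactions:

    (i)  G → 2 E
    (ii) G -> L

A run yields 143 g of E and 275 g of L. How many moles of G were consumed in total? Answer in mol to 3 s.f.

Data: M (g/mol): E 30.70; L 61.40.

6.81 mol

n(E) = 143 / 30.70 = 4.658 mol
n(L) = 275 / 61.40 = 4.479 mol
n(G) via (i) = (1/2)×4.658 = 2.329 mol
n(G) via (ii) = (1/1)×4.479 = 4.479 mol
total n(G) = 2.329 + 4.479 = 6.808 mol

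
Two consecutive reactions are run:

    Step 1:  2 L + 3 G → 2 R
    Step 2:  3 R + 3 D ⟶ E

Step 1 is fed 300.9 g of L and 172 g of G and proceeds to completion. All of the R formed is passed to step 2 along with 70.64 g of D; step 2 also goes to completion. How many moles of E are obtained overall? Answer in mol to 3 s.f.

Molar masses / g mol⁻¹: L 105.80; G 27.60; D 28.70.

0.820 mol

Step 1:
n(L) = 300.9 / 105.80 = 2.844 mol
n(G) = 172.0 / 27.60 = 6.232 mol
n/ν for L = 2.844/2 = 1.422
n/ν for G = 6.232/3 = 2.077
Smallest n/ν is L → limiting reagent.
n(R) produced = (2/2) × 2.844 = 2.844 mol
Step 2:
n(R) available = 2.844 mol
n(D) = 70.64 / 28.70 = 2.461 mol
n/ν for R = 2.844/3 = 0.9480
n/ν for D = 2.461/3 = 0.8203
Smallest n/ν is D → limiting reagent.
n(E) = (1/3) × 2.461 = 0.8203 mol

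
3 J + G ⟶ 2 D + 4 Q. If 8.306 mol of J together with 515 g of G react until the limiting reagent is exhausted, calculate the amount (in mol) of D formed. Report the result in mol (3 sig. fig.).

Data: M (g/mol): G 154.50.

5.54 mol

n(J) = 8.306 mol
n(G) = 515.0 / 154.50 = 3.333 mol
n/ν → J: 2.769, G: 3.333; J is limiting.
n(D) = (2/3) × 8.306 = 5.537 mol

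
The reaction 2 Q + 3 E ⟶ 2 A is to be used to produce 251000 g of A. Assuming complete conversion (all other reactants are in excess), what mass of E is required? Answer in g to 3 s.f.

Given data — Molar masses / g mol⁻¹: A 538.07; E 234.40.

n(A) = 251000 / 538.07 = 466.5 mol
n(E) = (3/2) × 466.5 = 699.8 mol
mass = 699.8 × 234.40 = 164000 g

164000 g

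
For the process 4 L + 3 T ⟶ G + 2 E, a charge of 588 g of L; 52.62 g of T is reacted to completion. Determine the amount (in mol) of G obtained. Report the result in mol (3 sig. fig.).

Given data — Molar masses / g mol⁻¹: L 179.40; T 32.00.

n(L) = 588.0 / 179.40 = 3.278 mol
n(T) = 52.62 / 32.00 = 1.644 mol
n/ν for L = 3.278/4 = 0.8195
n/ν for T = 1.644/3 = 0.5480
Smallest n/ν is T → limiting reagent.
n(G) = (1/3) × 1.644 = 0.5480 mol

0.548 mol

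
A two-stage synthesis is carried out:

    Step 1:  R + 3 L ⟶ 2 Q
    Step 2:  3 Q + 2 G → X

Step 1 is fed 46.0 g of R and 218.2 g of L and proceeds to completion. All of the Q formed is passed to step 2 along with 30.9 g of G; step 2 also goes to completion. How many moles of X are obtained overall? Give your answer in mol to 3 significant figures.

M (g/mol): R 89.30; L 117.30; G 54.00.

0.286 mol

Step 1:
n(R) = 46.00 / 89.30 = 0.5151 mol
n(L) = 218.2 / 117.30 = 1.860 mol
n/ν for R = 0.5151/1 = 0.5151
n/ν for L = 1.860/3 = 0.6200
Smallest n/ν is R → limiting reagent.
n(Q) produced = (2/1) × 0.5151 = 1.030 mol
Step 2:
n(Q) available = 1.030 mol
n(G) = 30.90 / 54.00 = 0.5722 mol
n/ν for Q = 1.030/3 = 0.3433
n/ν for G = 0.5722/2 = 0.2861
Smallest n/ν is G → limiting reagent.
n(X) = (1/2) × 0.5722 = 0.2861 mol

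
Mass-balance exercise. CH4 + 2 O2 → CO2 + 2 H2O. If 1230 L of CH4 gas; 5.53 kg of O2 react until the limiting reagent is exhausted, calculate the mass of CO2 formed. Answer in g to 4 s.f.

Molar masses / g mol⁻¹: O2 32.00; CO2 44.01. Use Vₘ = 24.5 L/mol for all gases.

2209 g

n(CH4) = 1230 / 24.5 = 50.20 mol
n(O2) = 5.530×1000 / 32.00 = 172.8 mol
n/ν for CH4 = 50.20/1 = 50.20
n/ν for O2 = 172.8/2 = 86.40
Smallest n/ν is CH4 → limiting reagent.
n(CO2) = (1/1) × 50.20 = 50.20 mol
mass = 50.20 × 44.01 = 2209 g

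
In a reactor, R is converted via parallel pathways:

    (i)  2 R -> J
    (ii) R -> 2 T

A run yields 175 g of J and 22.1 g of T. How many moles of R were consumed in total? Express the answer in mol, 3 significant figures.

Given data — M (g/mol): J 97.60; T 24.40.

4.04 mol

n(J) = 175 / 97.60 = 1.793 mol
n(T) = 22.1 / 24.40 = 0.9057 mol
n(R) via (i) = (2/1)×1.793 = 3.586 mol
n(R) via (ii) = (1/2)×0.9057 = 0.4529 mol
total n(R) = 3.586 + 0.4529 = 4.039 mol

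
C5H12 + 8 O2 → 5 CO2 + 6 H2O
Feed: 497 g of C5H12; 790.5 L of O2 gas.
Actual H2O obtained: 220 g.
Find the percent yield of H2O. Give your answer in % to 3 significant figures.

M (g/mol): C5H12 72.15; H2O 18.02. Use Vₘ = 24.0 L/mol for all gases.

49.4 %

n(C5H12) = 497.0 / 72.15 = 6.888 mol
n(O2) = 790.5 / 24.0 = 32.94 mol
n/ν → C5H12: 6.888, O2: 4.118; O2 is limiting.
theoretical n(H2O) = (6/8) × 32.94 = 24.71 mol → 445.3 g
% yield = 220 / 445.3 × 100 = 49.40 %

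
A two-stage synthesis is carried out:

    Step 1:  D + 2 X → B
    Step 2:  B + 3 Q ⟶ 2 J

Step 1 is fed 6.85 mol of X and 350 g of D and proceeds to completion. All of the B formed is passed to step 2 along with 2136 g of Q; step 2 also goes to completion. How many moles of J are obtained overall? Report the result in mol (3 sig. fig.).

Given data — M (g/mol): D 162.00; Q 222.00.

Step 1:
n(X) = 6.850 mol
n(D) = 350.0 / 162.00 = 2.160 mol
n/ν for X = 6.850/2 = 3.425
n/ν for D = 2.160/1 = 2.160
Smallest n/ν is D → limiting reagent.
n(B) produced = (1/1) × 2.160 = 2.160 mol
Step 2:
n(B) available = 2.160 mol
n(Q) = 2136 / 222.00 = 9.622 mol
n/ν for B = 2.160/1 = 2.160
n/ν for Q = 9.622/3 = 3.207
Smallest n/ν is B → limiting reagent.
n(J) = (2/1) × 2.160 = 4.320 mol

4.32 mol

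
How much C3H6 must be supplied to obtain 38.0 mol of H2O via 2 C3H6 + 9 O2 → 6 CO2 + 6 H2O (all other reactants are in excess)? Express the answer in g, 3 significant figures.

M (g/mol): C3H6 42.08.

n(H2O) = 38.00 mol
n(C3H6) = (2/6) × 38.00 = 12.67 mol
mass = 12.67 × 42.08 = 533.2 g

533 g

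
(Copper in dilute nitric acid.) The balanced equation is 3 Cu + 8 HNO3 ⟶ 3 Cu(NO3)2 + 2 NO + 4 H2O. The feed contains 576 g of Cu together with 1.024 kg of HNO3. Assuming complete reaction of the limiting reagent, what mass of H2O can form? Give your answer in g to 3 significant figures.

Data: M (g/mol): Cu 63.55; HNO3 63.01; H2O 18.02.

146 g

n(Cu) = 576.0 / 63.55 = 9.064 mol
n(HNO3) = 1.024×1000 / 63.01 = 16.25 mol
n/ν for Cu = 9.064/3 = 3.021
n/ν for HNO3 = 16.25/8 = 2.031
Smallest n/ν is HNO3 → limiting reagent.
n(H2O) = (4/8) × 16.25 = 8.125 mol
mass = 8.125 × 18.02 = 146.4 g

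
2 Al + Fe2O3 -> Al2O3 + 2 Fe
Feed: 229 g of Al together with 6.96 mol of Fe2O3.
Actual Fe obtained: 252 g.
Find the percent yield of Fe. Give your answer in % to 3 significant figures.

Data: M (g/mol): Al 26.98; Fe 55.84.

n(Al) = 229.0 / 26.98 = 8.488 mol
n(Fe2O3) = 6.960 mol
n/ν for Al = 8.488/2 = 4.244
n/ν for Fe2O3 = 6.960/1 = 6.960
Smallest n/ν is Al → limiting reagent.
theoretical n(Fe) = (2/2) × 8.488 = 8.488 mol → 474.0 g
% yield = 252 / 474.0 × 100 = 53.16 %

53.2 %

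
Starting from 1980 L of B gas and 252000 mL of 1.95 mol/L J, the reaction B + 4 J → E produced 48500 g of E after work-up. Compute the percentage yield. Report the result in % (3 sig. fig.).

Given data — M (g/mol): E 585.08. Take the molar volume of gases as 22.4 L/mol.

n(B) = 1980 / 22.4 = 88.39 mol
n(J) = 1.95 × 252000/1000 = 491.4 mol
n/ν → B: 88.39, J: 122.9; B is limiting.
theoretical n(E) = (1/1) × 88.39 = 88.39 mol → 51720 g
% yield = 48500 / 51720 × 100 = 93.77 %

93.8 %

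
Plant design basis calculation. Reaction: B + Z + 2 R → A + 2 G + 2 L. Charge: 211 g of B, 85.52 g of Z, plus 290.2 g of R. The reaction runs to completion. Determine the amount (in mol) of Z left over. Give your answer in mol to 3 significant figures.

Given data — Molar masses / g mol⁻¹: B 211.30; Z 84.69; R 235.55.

0.394 mol

n(B) = 211.0 / 211.30 = 0.9986 mol
n(Z) = 85.52 / 84.69 = 1.010 mol
n(R) = 290.2 / 235.55 = 1.232 mol
n/ν for B = 0.9986/1 = 0.9986
n/ν for Z = 1.010/1 = 1.010
n/ν for R = 1.232/2 = 0.6160
Smallest n/ν is R → limiting reagent.
Z consumed = (1/2) × 1.232 = 0.6160 mol
Z remaining = 1.010 − 0.6160 = 0.3940 mol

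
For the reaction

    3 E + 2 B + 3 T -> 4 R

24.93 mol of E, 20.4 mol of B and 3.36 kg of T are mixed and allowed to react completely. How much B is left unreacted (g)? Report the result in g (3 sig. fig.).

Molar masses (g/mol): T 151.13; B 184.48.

n(E) = 24.93 mol
n(B) = 20.40 mol
n(T) = 3.360×1000 / 151.13 = 22.23 mol
n/ν for E = 24.93/3 = 8.310
n/ν for B = 20.40/2 = 10.20
n/ν for T = 22.23/3 = 7.410
Smallest n/ν is T → limiting reagent.
B consumed = (2/3) × 22.23 = 14.82 mol
B remaining = 20.40 − 14.82 = 5.580 mol
mass = 5.580 × 184.48 = 1029 g

1030 g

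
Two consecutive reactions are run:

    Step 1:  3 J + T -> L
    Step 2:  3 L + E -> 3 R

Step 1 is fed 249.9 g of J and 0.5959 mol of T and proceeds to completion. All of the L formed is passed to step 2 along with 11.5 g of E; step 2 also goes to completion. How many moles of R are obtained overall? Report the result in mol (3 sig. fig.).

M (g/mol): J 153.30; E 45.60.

Step 1:
n(J) = 249.9 / 153.30 = 1.630 mol
n(T) = 0.5959 mol
n/ν for J = 1.630/3 = 0.5433
n/ν for T = 0.5959/1 = 0.5959
Smallest n/ν is J → limiting reagent.
n(L) produced = (1/3) × 1.630 = 0.5433 mol
Step 2:
n(L) available = 0.5433 mol
n(E) = 11.50 / 45.60 = 0.2522 mol
n/ν for L = 0.5433/3 = 0.1811
n/ν for E = 0.2522/1 = 0.2522
Smallest n/ν is L → limiting reagent.
n(R) = (3/3) × 0.5433 = 0.5433 mol

0.543 mol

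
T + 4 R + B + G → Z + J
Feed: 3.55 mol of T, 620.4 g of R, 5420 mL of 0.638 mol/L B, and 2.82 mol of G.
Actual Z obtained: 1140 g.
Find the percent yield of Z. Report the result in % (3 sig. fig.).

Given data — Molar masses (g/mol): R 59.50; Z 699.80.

62.5 %

n(T) = 3.550 mol
n(R) = 620.4 / 59.50 = 10.43 mol
n(B) = 0.638 × 5420/1000 = 3.458 mol
n(G) = 2.820 mol
n/ν → T: 3.550, R: 2.608, B: 3.458, G: 2.820; R is limiting.
theoretical n(Z) = (1/4) × 10.43 = 2.608 mol → 1825 g
% yield = 1140 / 1825 × 100 = 62.47 %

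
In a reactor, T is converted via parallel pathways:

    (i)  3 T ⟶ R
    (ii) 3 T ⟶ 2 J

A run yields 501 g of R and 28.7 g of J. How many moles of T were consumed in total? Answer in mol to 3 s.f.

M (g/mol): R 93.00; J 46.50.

17.1 mol

n(R) = 501 / 93.00 = 5.387 mol
n(J) = 28.7 / 46.50 = 0.6172 mol
n(T) via (i) = (3/1)×5.387 = 16.16 mol
n(T) via (ii) = (3/2)×0.6172 = 0.9258 mol
total n(T) = 16.16 + 0.9258 = 17.09 mol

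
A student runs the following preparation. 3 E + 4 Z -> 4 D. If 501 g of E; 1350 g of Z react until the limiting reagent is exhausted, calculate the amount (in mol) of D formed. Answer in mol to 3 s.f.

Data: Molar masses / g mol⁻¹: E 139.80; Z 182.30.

n(E) = 501.0 / 139.80 = 3.584 mol
n(Z) = 1350 / 182.30 = 7.405 mol
n/ν for E = 3.584/3 = 1.195
n/ν for Z = 7.405/4 = 1.851
Smallest n/ν is E → limiting reagent.
n(D) = (4/3) × 3.584 = 4.779 mol

4.78 mol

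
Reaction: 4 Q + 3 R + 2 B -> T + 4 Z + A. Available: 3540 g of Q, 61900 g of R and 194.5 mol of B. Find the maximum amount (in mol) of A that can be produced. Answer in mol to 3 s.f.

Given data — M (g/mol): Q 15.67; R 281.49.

56.5 mol

n(Q) = 3540 / 15.67 = 225.9 mol
n(R) = 61900 / 281.49 = 219.9 mol
n(B) = 194.5 mol
n/ν for Q = 225.9/4 = 56.48
n/ν for R = 219.9/3 = 73.30
n/ν for B = 194.5/2 = 97.25
Smallest n/ν is Q → limiting reagent.
n(A) = (1/4) × 225.9 = 56.48 mol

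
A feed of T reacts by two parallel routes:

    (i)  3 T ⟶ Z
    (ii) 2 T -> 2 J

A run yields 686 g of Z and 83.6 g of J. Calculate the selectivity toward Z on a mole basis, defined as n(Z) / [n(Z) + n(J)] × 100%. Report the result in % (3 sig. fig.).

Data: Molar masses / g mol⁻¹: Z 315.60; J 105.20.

73.2 %

n(Z) = 686 / 315.60 = 2.174 mol
n(J) = 83.6 / 105.20 = 0.7947 mol
selectivity = 2.174/(2.174+0.7947) × 100 = 73.23 %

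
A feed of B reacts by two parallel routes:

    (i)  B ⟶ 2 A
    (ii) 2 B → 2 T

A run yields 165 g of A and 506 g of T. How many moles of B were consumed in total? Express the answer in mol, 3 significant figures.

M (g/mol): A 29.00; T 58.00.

11.6 mol

n(A) = 165 / 29.00 = 5.690 mol
n(T) = 506 / 58.00 = 8.724 mol
n(B) via (i) = (1/2)×5.690 = 2.845 mol
n(B) via (ii) = (2/2)×8.724 = 8.724 mol
total n(B) = 2.845 + 8.724 = 11.57 mol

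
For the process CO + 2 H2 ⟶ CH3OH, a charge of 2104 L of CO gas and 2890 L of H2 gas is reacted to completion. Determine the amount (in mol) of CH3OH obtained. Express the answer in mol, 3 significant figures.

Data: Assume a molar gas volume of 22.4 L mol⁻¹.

64.5 mol

n(CO) = 2104 / 22.4 = 93.93 mol
n(H2) = 2890 / 22.4 = 129.0 mol
n/ν → CO: 93.93, H2: 64.50; H2 is limiting.
n(CH3OH) = (1/2) × 129.0 = 64.50 mol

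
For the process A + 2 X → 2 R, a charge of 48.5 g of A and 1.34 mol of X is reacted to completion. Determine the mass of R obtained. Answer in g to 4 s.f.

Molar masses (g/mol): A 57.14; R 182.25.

n(A) = 48.50 / 57.14 = 0.8488 mol
n(X) = 1.340 mol
n/ν for A = 0.8488/1 = 0.8488
n/ν for X = 1.340/2 = 0.6700
Smallest n/ν is X → limiting reagent.
n(R) = (2/2) × 1.340 = 1.340 mol
mass = 1.340 × 182.25 = 244.2 g

244.2 g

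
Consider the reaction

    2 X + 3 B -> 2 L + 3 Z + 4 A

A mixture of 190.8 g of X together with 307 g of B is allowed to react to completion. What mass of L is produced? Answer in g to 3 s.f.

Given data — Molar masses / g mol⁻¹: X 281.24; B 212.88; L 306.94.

n(X) = 190.8 / 281.24 = 0.6784 mol
n(B) = 307.0 / 212.88 = 1.442 mol
n/ν for X = 0.6784/2 = 0.3392
n/ν for B = 1.442/3 = 0.4807
Smallest n/ν is X → limiting reagent.
n(L) = (2/2) × 0.6784 = 0.6784 mol
mass = 0.6784 × 306.94 = 208.2 g

208 g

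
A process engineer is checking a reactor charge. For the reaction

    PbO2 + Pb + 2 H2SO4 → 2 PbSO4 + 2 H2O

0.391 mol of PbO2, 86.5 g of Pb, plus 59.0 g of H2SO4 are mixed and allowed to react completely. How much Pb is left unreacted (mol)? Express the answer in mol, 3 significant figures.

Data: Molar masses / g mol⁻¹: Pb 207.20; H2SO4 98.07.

0.117 mol

n(PbO2) = 0.3910 mol
n(Pb) = 86.50 / 207.20 = 0.4175 mol
n(H2SO4) = 59.00 / 98.07 = 0.6016 mol
n/ν for PbO2 = 0.3910/1 = 0.3910
n/ν for Pb = 0.4175/1 = 0.4175
n/ν for H2SO4 = 0.6016/2 = 0.3008
Smallest n/ν is H2SO4 → limiting reagent.
Pb consumed = (1/2) × 0.6016 = 0.3008 mol
Pb remaining = 0.4175 − 0.3008 = 0.1167 mol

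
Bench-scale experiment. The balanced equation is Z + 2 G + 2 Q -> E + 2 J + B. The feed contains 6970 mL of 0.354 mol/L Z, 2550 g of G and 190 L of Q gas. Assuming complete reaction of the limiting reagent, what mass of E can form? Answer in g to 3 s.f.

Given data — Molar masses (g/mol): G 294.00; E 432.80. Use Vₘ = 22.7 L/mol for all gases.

1070 g

n(Z) = 0.354 × 6970/1000 = 2.467 mol
n(G) = 2550 / 294.00 = 8.673 mol
n(Q) = 190.0 / 22.7 = 8.370 mol
n/ν for Z = 2.467/1 = 2.467
n/ν for G = 8.673/2 = 4.337
n/ν for Q = 8.370/2 = 4.185
Smallest n/ν is Z → limiting reagent.
n(E) = (1/1) × 2.467 = 2.467 mol
mass = 2.467 × 432.80 = 1068 g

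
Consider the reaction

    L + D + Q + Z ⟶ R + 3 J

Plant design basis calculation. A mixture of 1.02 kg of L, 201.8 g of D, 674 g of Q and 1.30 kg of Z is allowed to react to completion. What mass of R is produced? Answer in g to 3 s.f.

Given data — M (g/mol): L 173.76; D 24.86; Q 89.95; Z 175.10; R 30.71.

180 g

n(L) = 1.020×1000 / 173.76 = 5.870 mol
n(D) = 201.8 / 24.86 = 8.117 mol
n(Q) = 674.0 / 89.95 = 7.493 mol
n(Z) = 1.300×1000 / 175.10 = 7.424 mol
n/ν → L: 5.870, D: 8.117, Q: 7.493, Z: 7.424; L is limiting.
n(R) = (1/1) × 5.870 = 5.870 mol
mass = 5.870 × 30.71 = 180.3 g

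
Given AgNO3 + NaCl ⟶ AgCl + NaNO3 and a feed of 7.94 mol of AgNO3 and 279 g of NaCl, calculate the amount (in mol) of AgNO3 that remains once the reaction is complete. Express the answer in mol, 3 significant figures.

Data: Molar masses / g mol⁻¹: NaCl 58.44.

3.17 mol

n(AgNO3) = 7.940 mol
n(NaCl) = 279.0 / 58.44 = 4.774 mol
n/ν → AgNO3: 7.940, NaCl: 4.774; NaCl is limiting.
AgNO3 consumed = (1/1) × 4.774 = 4.774 mol
AgNO3 remaining = 7.940 − 4.774 = 3.166 mol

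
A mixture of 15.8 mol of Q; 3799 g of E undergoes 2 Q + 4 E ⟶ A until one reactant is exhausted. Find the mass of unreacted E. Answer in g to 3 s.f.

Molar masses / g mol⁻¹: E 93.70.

838 g

n(Q) = 15.80 mol
n(E) = 3799 / 93.70 = 40.54 mol
n/ν for Q = 15.80/2 = 7.900
n/ν for E = 40.54/4 = 10.14
Smallest n/ν is Q → limiting reagent.
E consumed = (4/2) × 15.80 = 31.60 mol
E remaining = 40.54 − 31.60 = 8.940 mol
mass = 8.940 × 93.70 = 837.7 g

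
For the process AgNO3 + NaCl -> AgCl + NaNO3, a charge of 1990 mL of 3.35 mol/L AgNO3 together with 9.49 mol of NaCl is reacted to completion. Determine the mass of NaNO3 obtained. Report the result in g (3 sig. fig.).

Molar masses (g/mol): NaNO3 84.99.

567 g

n(AgNO3) = 3.35 × 1990/1000 = 6.667 mol
n(NaCl) = 9.490 mol
n/ν → AgNO3: 6.667, NaCl: 9.490; AgNO3 is limiting.
n(NaNO3) = (1/1) × 6.667 = 6.667 mol
mass = 6.667 × 84.99 = 566.6 g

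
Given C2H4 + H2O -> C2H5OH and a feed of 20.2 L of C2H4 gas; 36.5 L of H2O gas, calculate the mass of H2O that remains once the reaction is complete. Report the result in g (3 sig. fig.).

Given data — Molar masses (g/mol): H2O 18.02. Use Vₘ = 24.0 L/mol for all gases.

12.2 g

n(C2H4) = 20.20 / 24.0 = 0.8417 mol
n(H2O) = 36.50 / 24.0 = 1.521 mol
n/ν for C2H4 = 0.8417/1 = 0.8417
n/ν for H2O = 1.521/1 = 1.521
Smallest n/ν is C2H4 → limiting reagent.
H2O consumed = (1/1) × 0.8417 = 0.8417 mol
H2O remaining = 1.521 − 0.8417 = 0.6793 mol
mass = 0.6793 × 18.02 = 12.24 g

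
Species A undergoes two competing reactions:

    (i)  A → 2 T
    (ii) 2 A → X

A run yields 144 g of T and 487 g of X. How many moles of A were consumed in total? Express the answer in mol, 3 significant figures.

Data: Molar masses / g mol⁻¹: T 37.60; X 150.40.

8.39 mol

n(T) = 144 / 37.60 = 3.830 mol
n(X) = 487 / 150.40 = 3.238 mol
n(A) via (i) = (1/2)×3.830 = 1.915 mol
n(A) via (ii) = (2/1)×3.238 = 6.476 mol
total n(A) = 1.915 + 6.476 = 8.391 mol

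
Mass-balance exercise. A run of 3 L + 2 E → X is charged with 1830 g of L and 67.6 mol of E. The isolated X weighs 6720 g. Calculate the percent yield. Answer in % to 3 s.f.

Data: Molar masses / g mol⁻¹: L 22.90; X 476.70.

n(L) = 1830 / 22.90 = 79.91 mol
n(E) = 67.60 mol
n/ν for L = 79.91/3 = 26.64
n/ν for E = 67.60/2 = 33.80
Smallest n/ν is L → limiting reagent.
theoretical n(X) = (1/3) × 79.91 = 26.64 mol → 12700 g
% yield = 6720 / 12700 × 100 = 52.91 %

52.9 %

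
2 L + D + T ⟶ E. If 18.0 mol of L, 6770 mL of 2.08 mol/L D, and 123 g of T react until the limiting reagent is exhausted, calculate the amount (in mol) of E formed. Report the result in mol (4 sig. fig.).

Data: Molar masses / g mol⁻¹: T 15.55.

7.910 mol

n(L) = 18.00 mol
n(D) = 2.08 × 6770/1000 = 14.08 mol
n(T) = 123.0 / 15.55 = 7.910 mol
n/ν → L: 9.000, D: 14.08, T: 7.910; T is limiting.
n(E) = (1/1) × 7.910 = 7.910 mol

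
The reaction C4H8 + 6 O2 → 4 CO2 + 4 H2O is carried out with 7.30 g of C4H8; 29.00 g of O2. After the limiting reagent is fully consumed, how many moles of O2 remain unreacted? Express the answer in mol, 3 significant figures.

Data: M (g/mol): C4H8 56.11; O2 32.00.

n(C4H8) = 7.300 / 56.11 = 0.1301 mol
n(O2) = 29.00 / 32.00 = 0.9063 mol
n/ν for C4H8 = 0.1301/1 = 0.1301
n/ν for O2 = 0.9063/6 = 0.1511
Smallest n/ν is C4H8 → limiting reagent.
O2 consumed = (6/1) × 0.1301 = 0.7806 mol
O2 remaining = 0.9063 − 0.7806 = 0.1257 mol

0.126 mol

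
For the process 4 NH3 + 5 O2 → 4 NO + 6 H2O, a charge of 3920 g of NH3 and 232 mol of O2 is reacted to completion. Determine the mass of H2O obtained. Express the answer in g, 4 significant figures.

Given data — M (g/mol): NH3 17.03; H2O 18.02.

n(NH3) = 3920 / 17.03 = 230.2 mol
n(O2) = 232.0 mol
n/ν for NH3 = 230.2/4 = 57.55
n/ν for O2 = 232.0/5 = 46.40
Smallest n/ν is O2 → limiting reagent.
n(H2O) = (6/5) × 232.0 = 278.4 mol
mass = 278.4 × 18.02 = 5017 g

5017 g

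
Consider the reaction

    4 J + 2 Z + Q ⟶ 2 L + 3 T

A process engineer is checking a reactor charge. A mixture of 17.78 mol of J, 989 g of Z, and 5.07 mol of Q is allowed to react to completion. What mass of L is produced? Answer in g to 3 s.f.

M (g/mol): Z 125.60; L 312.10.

2460 g

n(J) = 17.78 mol
n(Z) = 989.0 / 125.60 = 7.874 mol
n(Q) = 5.070 mol
n/ν for J = 17.78/4 = 4.445
n/ν for Z = 7.874/2 = 3.937
n/ν for Q = 5.070/1 = 5.070
Smallest n/ν is Z → limiting reagent.
n(L) = (2/2) × 7.874 = 7.874 mol
mass = 7.874 × 312.10 = 2457 g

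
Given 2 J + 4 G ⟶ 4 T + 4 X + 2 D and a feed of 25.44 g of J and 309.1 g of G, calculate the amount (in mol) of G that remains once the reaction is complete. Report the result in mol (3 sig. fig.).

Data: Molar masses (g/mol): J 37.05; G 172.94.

n(J) = 25.44 / 37.05 = 0.6866 mol
n(G) = 309.1 / 172.94 = 1.787 mol
n/ν → J: 0.3433, G: 0.4468; J is limiting.
G consumed = (4/2) × 0.6866 = 1.373 mol
G remaining = 1.787 − 1.373 = 0.4140 mol

0.414 mol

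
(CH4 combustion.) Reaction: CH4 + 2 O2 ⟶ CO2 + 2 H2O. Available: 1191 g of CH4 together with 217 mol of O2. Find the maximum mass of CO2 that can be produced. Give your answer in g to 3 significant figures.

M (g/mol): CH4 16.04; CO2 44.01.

n(CH4) = 1191 / 16.04 = 74.25 mol
n(O2) = 217.0 mol
n/ν for CH4 = 74.25/1 = 74.25
n/ν for O2 = 217.0/2 = 108.5
Smallest n/ν is CH4 → limiting reagent.
n(CO2) = (1/1) × 74.25 = 74.25 mol
mass = 74.25 × 44.01 = 3268 g

3270 g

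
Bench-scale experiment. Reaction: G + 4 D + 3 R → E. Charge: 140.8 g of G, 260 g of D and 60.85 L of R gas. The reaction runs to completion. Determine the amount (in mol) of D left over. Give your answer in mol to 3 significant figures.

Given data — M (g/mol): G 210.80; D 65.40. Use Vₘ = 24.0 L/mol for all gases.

1.30 mol

n(G) = 140.8 / 210.80 = 0.6679 mol
n(D) = 260.0 / 65.40 = 3.976 mol
n(R) = 60.85 / 24.0 = 2.535 mol
n/ν for G = 0.6679/1 = 0.6679
n/ν for D = 3.976/4 = 0.9940
n/ν for R = 2.535/3 = 0.8450
Smallest n/ν is G → limiting reagent.
D consumed = (4/1) × 0.6679 = 2.672 mol
D remaining = 3.976 − 2.672 = 1.304 mol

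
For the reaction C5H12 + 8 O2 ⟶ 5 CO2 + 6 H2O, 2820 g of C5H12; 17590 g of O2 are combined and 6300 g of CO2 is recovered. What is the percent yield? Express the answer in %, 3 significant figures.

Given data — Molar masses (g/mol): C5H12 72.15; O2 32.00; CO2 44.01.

73.2 %

n(C5H12) = 2820 / 72.15 = 39.09 mol
n(O2) = 17590 / 32.00 = 549.7 mol
n/ν for C5H12 = 39.09/1 = 39.09
n/ν for O2 = 549.7/8 = 68.71
Smallest n/ν is C5H12 → limiting reagent.
theoretical n(CO2) = (5/1) × 39.09 = 195.5 mol → 8604 g
% yield = 6300 / 8604 × 100 = 73.22 %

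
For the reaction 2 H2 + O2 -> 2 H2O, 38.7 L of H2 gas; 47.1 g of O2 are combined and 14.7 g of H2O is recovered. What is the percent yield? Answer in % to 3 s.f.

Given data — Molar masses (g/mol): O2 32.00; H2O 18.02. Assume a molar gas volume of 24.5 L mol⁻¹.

51.6 %

n(H2) = 38.70 / 24.5 = 1.580 mol
n(O2) = 47.10 / 32.00 = 1.472 mol
n/ν for H2 = 1.580/2 = 0.7900
n/ν for O2 = 1.472/1 = 1.472
Smallest n/ν is H2 → limiting reagent.
theoretical n(H2O) = (2/2) × 1.580 = 1.580 mol → 28.47 g
% yield = 14.7 / 28.47 × 100 = 51.63 %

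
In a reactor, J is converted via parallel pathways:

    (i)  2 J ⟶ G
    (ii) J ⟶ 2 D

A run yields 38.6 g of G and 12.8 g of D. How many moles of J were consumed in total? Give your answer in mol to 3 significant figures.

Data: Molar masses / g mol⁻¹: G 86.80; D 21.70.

n(G) = 38.6 / 86.80 = 0.4447 mol
n(D) = 12.8 / 21.70 = 0.5899 mol
n(J) via (i) = (2/1)×0.4447 = 0.8894 mol
n(J) via (ii) = (1/2)×0.5899 = 0.2950 mol
total n(J) = 0.8894 + 0.2950 = 1.184 mol

1.18 mol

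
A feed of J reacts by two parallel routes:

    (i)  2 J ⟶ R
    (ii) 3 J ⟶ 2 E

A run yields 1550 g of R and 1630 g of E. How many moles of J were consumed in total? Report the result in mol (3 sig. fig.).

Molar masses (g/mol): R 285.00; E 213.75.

22.3 mol

n(R) = 1550 / 285.00 = 5.439 mol
n(E) = 1630 / 213.75 = 7.626 mol
n(J) via (i) = (2/1)×5.439 = 10.88 mol
n(J) via (ii) = (3/2)×7.626 = 11.44 mol
total n(J) = 10.88 + 11.44 = 22.32 mol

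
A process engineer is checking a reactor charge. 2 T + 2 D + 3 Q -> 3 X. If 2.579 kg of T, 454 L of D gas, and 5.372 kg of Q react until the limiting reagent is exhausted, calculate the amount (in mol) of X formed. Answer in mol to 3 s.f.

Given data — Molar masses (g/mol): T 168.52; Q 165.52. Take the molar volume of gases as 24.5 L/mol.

n(T) = 2.579×1000 / 168.52 = 15.30 mol
n(D) = 454.0 / 24.5 = 18.53 mol
n(Q) = 5.372×1000 / 165.52 = 32.46 mol
n/ν for T = 15.30/2 = 7.650
n/ν for D = 18.53/2 = 9.265
n/ν for Q = 32.46/3 = 10.82
Smallest n/ν is T → limiting reagent.
n(X) = (3/2) × 15.30 = 22.95 mol

23.0 mol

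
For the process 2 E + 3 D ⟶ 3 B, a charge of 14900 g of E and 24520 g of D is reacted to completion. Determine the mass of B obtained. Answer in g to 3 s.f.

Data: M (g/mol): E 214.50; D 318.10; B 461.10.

35500 g

n(E) = 14900 / 214.50 = 69.46 mol
n(D) = 24520 / 318.10 = 77.08 mol
n/ν for E = 69.46/2 = 34.73
n/ν for D = 77.08/3 = 25.69
Smallest n/ν is D → limiting reagent.
n(B) = (3/3) × 77.08 = 77.08 mol
mass = 77.08 × 461.10 = 35540 g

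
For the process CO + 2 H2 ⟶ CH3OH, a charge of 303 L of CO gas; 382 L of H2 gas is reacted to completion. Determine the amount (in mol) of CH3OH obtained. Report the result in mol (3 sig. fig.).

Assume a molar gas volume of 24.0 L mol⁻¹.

7.96 mol

n(CO) = 303.0 / 24.0 = 12.63 mol
n(H2) = 382.0 / 24.0 = 15.92 mol
n/ν for CO = 12.63/1 = 12.63
n/ν for H2 = 15.92/2 = 7.960
Smallest n/ν is H2 → limiting reagent.
n(CH3OH) = (1/2) × 15.92 = 7.960 mol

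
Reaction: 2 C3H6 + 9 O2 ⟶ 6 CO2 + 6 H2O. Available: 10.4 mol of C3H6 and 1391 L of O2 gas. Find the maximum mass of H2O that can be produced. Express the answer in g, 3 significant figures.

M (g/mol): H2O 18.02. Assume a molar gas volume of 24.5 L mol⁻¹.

562 g

n(C3H6) = 10.40 mol
n(O2) = 1391 / 24.5 = 56.78 mol
n/ν for C3H6 = 10.40/2 = 5.200
n/ν for O2 = 56.78/9 = 6.309
Smallest n/ν is C3H6 → limiting reagent.
n(H2O) = (6/2) × 10.40 = 31.20 mol
mass = 31.20 × 18.02 = 562.2 g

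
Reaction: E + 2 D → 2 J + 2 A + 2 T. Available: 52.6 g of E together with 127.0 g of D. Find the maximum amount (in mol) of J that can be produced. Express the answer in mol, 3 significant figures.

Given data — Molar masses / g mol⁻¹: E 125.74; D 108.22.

0.837 mol

n(E) = 52.60 / 125.74 = 0.4183 mol
n(D) = 127.0 / 108.22 = 1.174 mol
n/ν for E = 0.4183/1 = 0.4183
n/ν for D = 1.174/2 = 0.5870
Smallest n/ν is E → limiting reagent.
n(J) = (2/1) × 0.4183 = 0.8366 mol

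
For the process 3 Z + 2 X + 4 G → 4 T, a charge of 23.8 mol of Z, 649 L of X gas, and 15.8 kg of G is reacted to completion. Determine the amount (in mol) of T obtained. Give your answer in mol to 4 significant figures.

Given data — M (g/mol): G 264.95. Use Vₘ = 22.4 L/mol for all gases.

n(Z) = 23.80 mol
n(X) = 649.0 / 22.4 = 28.97 mol
n(G) = 15.80×1000 / 264.95 = 59.63 mol
n/ν for Z = 23.80/3 = 7.933
n/ν for X = 28.97/2 = 14.49
n/ν for G = 59.63/4 = 14.91
Smallest n/ν is Z → limiting reagent.
n(T) = (4/3) × 23.80 = 31.73 mol

31.73 mol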